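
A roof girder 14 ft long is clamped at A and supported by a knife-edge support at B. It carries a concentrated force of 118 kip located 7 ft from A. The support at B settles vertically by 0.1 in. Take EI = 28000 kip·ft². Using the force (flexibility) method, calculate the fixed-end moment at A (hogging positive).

M_A = 313.3 kip·ft

Take the reaction at B as the redundant and release it; the primary structure is a cantilever fixed at A.
Deflection at B on the released cantilever, summing each load's contribution:
  point load 118 at a = 7: Pa²(3L − a)/(6EI) = 33728/EI
Flexibility coefficient — unit upward force at B: δ_{BB} = L³/(3EI) = 914.7/EI.
With EI = 28000 kip·ft²: δ_0 = 1.2046 ft and δ_{BB} = 0.032667 ft/kip.
Compatibility — the beam at B must follow the support down by 0.008333 ft: δ_0 − R_B·δ_{BB} = 0.008333, so R_B = (1.2046 − 0.008333)/0.032667 = 36.62 kip.
Moment equilibrium about A: M_A = Σ(load moments about A) − R_B·L = 826 − 36.62×14 = 313.3 kip·ft.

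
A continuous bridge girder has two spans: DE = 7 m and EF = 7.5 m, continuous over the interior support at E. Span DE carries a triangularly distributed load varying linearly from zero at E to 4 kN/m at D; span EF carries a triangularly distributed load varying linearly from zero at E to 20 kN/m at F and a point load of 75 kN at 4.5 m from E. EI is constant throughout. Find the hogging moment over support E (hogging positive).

M_E = 88.34 kN·m

Release continuity at E by inserting a hinge; the redundant is the internal moment M_E. The primary structure is two simply-supported spans DE and EF.
Discontinuity in slope at E on the released structure — sum the simple-span end rotations:
  span DE: triangular load, peak 4: 7w₀L³/(360EI) = 26.68/EI
  span EF: triangular load, peak 20: 7w₀L³/(360EI) = 164.1/EI
  span EF: point load 75 at a = 4.5: Pab(L + b)/(6LEI) = 236.2/EI
  relative rotation θ_0 = (26.68 + 400.3)/EI = 427/EI
A unit hogging moment at E produces rotation L₁/(3EI) + L₂/(3EI) = 4.833/EI.
Compatibility: M_E·(L₁+L₂)/(3EI) = θ_0, giving M_E = 88.34 kN·m (hogging).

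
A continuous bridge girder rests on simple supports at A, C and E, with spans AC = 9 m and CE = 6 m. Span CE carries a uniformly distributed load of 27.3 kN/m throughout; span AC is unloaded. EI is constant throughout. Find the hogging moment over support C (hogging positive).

Release continuity at C by inserting a hinge; the redundant is the internal moment M_C. The primary structure is two simply-supported spans AC and CE.
Rotations at C on the released spans (each span's end-slope, ×1/EI):
  span CE: UDL 27.3: wL³/(24EI) = 245.7/EI
  relative rotation θ_0 = (0 + 245.7)/EI = 245.7/EI
A unit hogging moment at C produces rotation L₁/(3EI) + L₂/(3EI) = 5/EI.
Slope continuity at C: θ_0 = M_C·5/EI, so M_C = 245.7/5 = 49.14 kN·m (hogging).

M_C = 49.14 kN·m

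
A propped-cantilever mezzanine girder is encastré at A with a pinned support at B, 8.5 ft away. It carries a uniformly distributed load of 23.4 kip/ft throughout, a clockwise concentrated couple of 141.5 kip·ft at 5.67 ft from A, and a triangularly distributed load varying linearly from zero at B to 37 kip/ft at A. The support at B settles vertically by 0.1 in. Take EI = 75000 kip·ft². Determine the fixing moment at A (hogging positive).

Choose R_B as the redundant. The primary structure is the cantilever fixed at A.
Downward deflection at the released point B due to the loads:
  UDL 23.4: wL⁴/(8EI) = 15269/EI
  clockwise couple 141.5 at a = 5.67: M₀a(2L − a)/(2EI) = 4545/EI
  triangular load, peak 37 at the fixed end: w₀L⁴/(30EI) = 6438/EI
  δ_0 = 26252/EI
Tip deflection under a unit load at B: L³/(3EI) = 204.7/EI.
With EI = 75000 kip·ft²: δ_0 = 0.35002 ft and δ_{BB} = 0.002729 ft/kip.
Compatibility — the beam at B must follow the support down by 0.008333 ft: δ_0 − R_B·δ_{BB} = 0.008333, so R_B = (0.35002 − 0.008333)/0.002729 = 125.2 kip.
Moment equilibrium about A: M_A = Σ(load moments about A) − R_B·L = 1432 − 125.2×8.5 = 368.3 kip·ft.

M_A = 368.3 kip·ft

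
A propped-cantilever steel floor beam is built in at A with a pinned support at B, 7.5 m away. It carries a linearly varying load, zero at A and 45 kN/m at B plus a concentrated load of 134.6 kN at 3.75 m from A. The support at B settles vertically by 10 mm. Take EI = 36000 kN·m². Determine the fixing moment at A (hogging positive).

M_A = 356.1 kN·m

Release the roller at B. Primary structure: cantilever fixed at A.
Downward deflection at the released point B due to the loads:
  triangular load, peak 45 at the free end: 11w₀L⁴/(120EI) = 13052/EI
  point load 134.6 at a = 3.75: Pa²(3L − a)/(6EI) = 5915/EI
  δ_0 = 18967/EI
Flexibility coefficient — unit upward force at B: δ_{BB} = L³/(3EI) = 140.6/EI.
With EI = 36000 kN·m²: δ_0 = 0.52686 m and δ_{BB} = 0.003906 m/kN.
Compatibility — the beam at B must follow the support down by 0.01 m: δ_0 − R_B·δ_{BB} = 0.01, so R_B = (0.52686 − 0.01)/0.003906 = 132.3 kN.
Moment equilibrium about A: M_A = Σ(load moments about A) − R_B·L = 1348 − 132.3×7.5 = 356.1 kN·m.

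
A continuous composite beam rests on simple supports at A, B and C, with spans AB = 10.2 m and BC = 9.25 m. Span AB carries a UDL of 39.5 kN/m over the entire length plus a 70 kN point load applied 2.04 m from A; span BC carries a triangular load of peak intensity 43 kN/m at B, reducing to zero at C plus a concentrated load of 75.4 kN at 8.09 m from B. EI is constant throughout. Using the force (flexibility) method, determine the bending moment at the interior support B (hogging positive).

Release continuity at B by inserting a hinge; the redundant is the internal moment M_B. The primary structure is two simply-supported spans AB and BC.
Discontinuity in slope at B on the released structure — sum the simple-span end rotations:
  span AB: UDL 39.5: wL³/(24EI) = 1747/EI
  span AB: point load 70 at a = 2.04: Pab(L + a)/(6LEI) = 233/EI
  span BC: triangular load, peak 43: w₀L³/(45EI) = 756.3/EI
  span BC: point load 75.4 at a = 8.09: Pab(L + b)/(6LEI) = 132.7/EI
  relative rotation θ_0 = (1980 + 889)/EI = 2869/EI
A unit hogging moment at B produces rotation L₁/(3EI) + L₂/(3EI) = 6.483/EI.
Compatibility: M_B·(L₁+L₂)/(3EI) = θ_0, giving M_B = 442.5 kN·m (hogging).

M_B = 442.5 kN·m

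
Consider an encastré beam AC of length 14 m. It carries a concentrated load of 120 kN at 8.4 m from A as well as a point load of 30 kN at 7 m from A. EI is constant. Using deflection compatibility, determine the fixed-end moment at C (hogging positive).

Take the two fixed-end moments M_A, M_C as redundants; the released structure is the simple span AC.
On the primary (simply-supported) span, the end slopes from the loading are:
  at A: point load 120 at a = 8.4: Pab(L + b)/(6LEI) = 1317/EI
  at C: point load 120 at a = 8.4: Pab(L + a)/(6LEI) = 1505/EI
  at A: point load 30 at a = 7: Pab(L + b)/(6LEI) = 367.5/EI
  at C: point load 30 at a = 7: Pab(L + a)/(6LEI) = 367.5/EI
  θ_A0 = 1685/EI,  θ_C0 = 1873/EI
Flexibility coefficients: a unit moment at one end gives L/(3EI) there and L/(6EI) at the far end, so f₁₁ = f₂₂ = 4.667/EI and f₁₂ = f₂₁ = 2.333/EI.
Compatibility — zero rotation at each built-in end:
  4.667 M_A + 2.333 M_C = 1685
  2.333 M_A + 4.667 M_C = 1873
Solving the pair gives M_A = 213.8 kN·m and M_C = 294.4 kN·m (hogging).

M_C = 294.4 kN·m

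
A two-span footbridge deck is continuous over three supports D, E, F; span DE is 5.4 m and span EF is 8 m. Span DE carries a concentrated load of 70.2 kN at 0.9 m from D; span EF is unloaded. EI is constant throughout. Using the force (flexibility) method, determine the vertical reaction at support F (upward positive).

R_F = -1.547 kN

Take M_E as the redundant. Released structure: two simple spans DE and EF with a hinge at E.
Rotations at E on the released spans (each span's end-slope, ×1/EI):
  span DE: point load 70.2 at a = 0.9: Pab(L + a)/(6LEI) = 55.28/EI
  relative rotation θ_0 = (55.28 + 0)/EI = 55.28/EI
A unit hogging moment at E produces rotation L₁/(3EI) + L₂/(3EI) = 4.467/EI.
Slope continuity at E: θ_0 = M_E·4.467/EI, so M_E = 55.28/4.467 = 12.38 kN·m (hogging).
Span EF, ΣM about F: R_E^{EF}·8 = 0 + 12.38, so R_E^{EF} = 1.547 kN and R_F = 0 − 1.547 = -1.547 kN.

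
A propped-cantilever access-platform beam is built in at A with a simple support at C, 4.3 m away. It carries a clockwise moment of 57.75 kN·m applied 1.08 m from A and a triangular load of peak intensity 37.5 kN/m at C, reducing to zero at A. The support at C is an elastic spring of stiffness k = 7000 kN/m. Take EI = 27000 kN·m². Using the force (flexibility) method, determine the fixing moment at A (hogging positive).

M_A = 89.21 kN·m

Release the roller at C. Primary structure: cantilever fixed at A.
Downward deflection at the released point C due to the loads:
  clockwise couple 57.75 at a = 1.08: M₀a(2L − a)/(2EI) = 234.5/EI
  triangular load, peak 37.5 at the free end: 11w₀L⁴/(120EI) = 1175/EI
  δ_0 = 1410/EI
Flexibility coefficient — unit upward force at C: δ_{CC} = L³/(3EI) = 26.5/EI.
With EI = 27000 kN·m²: δ_0 = 0.052212 m and δ_{CC} = 0.000982 m/kN.
Compatibility — the spring shortens by R_C/k under the reaction it provides: δ_0 − R_C·δ_{CC} = R_C/k. With 1/k = 0.000143 m/kN, R_C = δ_0 / (δ_{CC} + 1/k) = 0.052212 / (0.000982 + 0.000143) = 46.43 kN.
Moment equilibrium about A: M_A = Σ(load moments about A) − R_C·L = 288.9 − 46.43×4.3 = 89.21 kN·m.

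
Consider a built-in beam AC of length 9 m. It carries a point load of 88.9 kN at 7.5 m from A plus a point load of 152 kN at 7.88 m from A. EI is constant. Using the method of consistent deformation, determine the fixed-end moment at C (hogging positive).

M_C = 223.1 kN·m

Release both end moments; the primary structure is a simply-supported span AC with redundants M_A and M_C.
Simple-span end rotations at A and C under the given loads:
  at A: point load 88.9 at a = 7.5: Pab(L + b)/(6LEI) = 194.5/EI
  at C: point load 88.9 at a = 7.5: Pab(L + a)/(6LEI) = 305.6/EI
  at A: point load 152 at a = 7.88: Pab(L + b)/(6LEI) = 251.4/EI
  at C: point load 152 at a = 7.88: Pab(L + a)/(6LEI) = 419.3/EI
  θ_A0 = 445.9/EI,  θ_C0 = 724.9/EI
Flexibility coefficients: a unit moment at one end gives L/(3EI) there and L/(6EI) at the far end, so f₁₁ = f₂₂ = 3/EI and f₁₂ = f₂₁ = 1.5/EI.
Compatibility — zero rotation at each built-in end:
  3 M_A + 1.5 M_C = 445.9
  1.5 M_A + 3 M_C = 724.9
Solving the pair gives M_A = 37.07 kN·m and M_C = 223.1 kN·m (hogging).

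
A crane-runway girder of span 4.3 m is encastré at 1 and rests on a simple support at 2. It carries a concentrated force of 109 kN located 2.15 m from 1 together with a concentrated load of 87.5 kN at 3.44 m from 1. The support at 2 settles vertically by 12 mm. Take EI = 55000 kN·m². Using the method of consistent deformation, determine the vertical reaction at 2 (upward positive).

R_2 = 70.76 kN

Choose R_2 as the redundant. The primary structure is the cantilever fixed at 1.
Free-end deflection of the primary structure under the applied loading (downward +):
  point load 109 at a = 2.15: Pa²(3L − a)/(6EI) = 902.7/EI
  point load 87.5 at a = 3.44: Pa²(3L − a)/(6EI) = 1633/EI
  δ_0 = 2535/EI
Tip deflection under a unit load at 2: L³/(3EI) = 26.5/EI.
With EI = 55000 kN·m²: δ_0 = 0.046096 m and δ_{22} = 0.000482 m/kN.
Compatibility — the beam at 2 must follow the support down by 0.012 m: δ_0 − R_2·δ_{22} = 0.012, so R_2 = (0.046096 − 0.012)/0.000482 = 70.76 kN.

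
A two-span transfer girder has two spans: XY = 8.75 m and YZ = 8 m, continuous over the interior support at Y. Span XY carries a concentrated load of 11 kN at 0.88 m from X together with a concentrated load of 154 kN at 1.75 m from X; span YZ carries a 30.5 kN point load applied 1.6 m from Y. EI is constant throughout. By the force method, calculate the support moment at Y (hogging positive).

Insert a hinge at Y; M_Y is the redundant, and each span becomes simply supported.
Rotations at Y on the released spans (each span's end-slope, ×1/EI):
  span XY: point load 11 at a = 0.88: Pab(L + a)/(6LEI) = 13.97/EI
  span XY: point load 154 at a = 1.75: Pab(L + a)/(6LEI) = 377.3/EI
  span YZ: point load 30.5 at a = 1.6: Pab(L + b)/(6LEI) = 93.7/EI
  relative rotation θ_0 = (391.3 + 93.7)/EI = 485/EI
A unit hogging moment at Y produces rotation L₁/(3EI) + L₂/(3EI) = 5.583/EI.
Slope continuity at Y: θ_0 = M_Y·5.583/EI, so M_Y = 485/5.583 = 86.86 kN·m (hogging).

M_Y = 86.86 kN·m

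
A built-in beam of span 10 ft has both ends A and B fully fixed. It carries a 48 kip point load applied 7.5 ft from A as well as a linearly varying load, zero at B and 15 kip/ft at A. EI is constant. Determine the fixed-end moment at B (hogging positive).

Take the two fixed-end moments M_A, M_B as redundants; the released structure is the simple span AB.
Simple-span end rotations at A and B under the given loads:
  at A: point load 48 at a = 7.5: Pab(L + b)/(6LEI) = 187.5/EI
  at B: point load 48 at a = 7.5: Pab(L + a)/(6LEI) = 262.5/EI
  at A: triangular load, peak 15: w₀L³/(45EI) = 333.3/EI
  at B: triangular load, peak 15: 7w₀L³/(360EI) = 291.7/EI
  θ_A0 = 520.8/EI,  θ_B0 = 554.2/EI
Flexibility coefficients: a unit moment at one end gives L/(3EI) there and L/(6EI) at the far end, so f₁₁ = f₂₂ = 3.333/EI and f₁₂ = f₂₁ = 1.667/EI.
Compatibility — zero rotation at each built-in end:
  3.333 M_A + 1.667 M_B = 520.8
  1.667 M_A + 3.333 M_B = 554.2
Solving the pair gives M_A = 97.5 kip·ft and M_B = 117.5 kip·ft (hogging).

M_B = 117.5 kip·ft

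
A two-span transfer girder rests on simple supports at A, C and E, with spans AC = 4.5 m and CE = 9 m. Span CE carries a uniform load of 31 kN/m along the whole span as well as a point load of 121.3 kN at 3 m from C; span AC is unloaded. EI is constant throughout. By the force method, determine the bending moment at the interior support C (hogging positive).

M_C = 344 kN·m

Release continuity at C by inserting a hinge; the redundant is the internal moment M_C. The primary structure is two simply-supported spans AC and CE.
Rotations at C on the released spans (each span's end-slope, ×1/EI):
  span CE: UDL 31: wL³/(24EI) = 941.6/EI
  span CE: point load 121.3 at a = 3: Pab(L + b)/(6LEI) = 606.5/EI
  relative rotation θ_0 = (0 + 1548)/EI = 1548/EI
A unit hogging moment at C produces rotation L₁/(3EI) + L₂/(3EI) = 4.5/EI.
Compatibility: M_C·(L₁+L₂)/(3EI) = θ_0, giving M_C = 344 kN·m (hogging).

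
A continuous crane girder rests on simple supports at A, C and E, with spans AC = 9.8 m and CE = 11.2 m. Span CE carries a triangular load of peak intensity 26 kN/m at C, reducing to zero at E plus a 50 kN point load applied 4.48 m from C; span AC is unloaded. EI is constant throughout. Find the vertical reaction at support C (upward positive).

Take M_C as the redundant. Released structure: two simple spans AC and CE with a hinge at C.
End slopes at the hinge C, treating each span as simply supported:
  span CE: triangular load, peak 26: w₀L³/(45EI) = 811.7/EI
  span CE: point load 50 at a = 4.48: Pab(L + b)/(6LEI) = 401.4/EI
  relative rotation θ_0 = (0 + 1213)/EI = 1213/EI
A unit hogging moment at C produces rotation L₁/(3EI) + L₂/(3EI) = 7/EI.
Slope continuity at C: θ_0 = M_C·7/EI, so M_C = 1213/7 = 173.3 kN·m (hogging).
Span AC, ΣM about A with M_C applied at C: R_C^{AC}·9.8 = 0 + 173.3, so R_C^{AC} = 17.68 kN and R_A = 0 − 17.68 = -17.68 kN.
Span CE, ΣM about E: R_C^{CE}·11.2 = 1423 + 173.3, so R_C^{CE} = 142.5 kN and R_E = 195.6 − 142.5 = 53.06 kN.
R_C = 17.68 + 142.5 = 160.2 kN.

R_C = 160.2 kN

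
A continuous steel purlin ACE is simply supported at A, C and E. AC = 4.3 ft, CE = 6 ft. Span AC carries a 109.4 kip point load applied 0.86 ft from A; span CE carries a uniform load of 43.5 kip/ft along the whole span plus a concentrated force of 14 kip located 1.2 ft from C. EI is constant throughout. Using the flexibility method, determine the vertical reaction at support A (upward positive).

R_A = 54.98 kip

Take M_C as the redundant. Released structure: two simple spans AC and CE with a hinge at C.
Rotations at C on the released spans (each span's end-slope, ×1/EI):
  span AC: point load 109.4 at a = 0.86: Pab(L + a)/(6LEI) = 64.73/EI
  span CE: UDL 43.5: wL³/(24EI) = 391.5/EI
  span CE: point load 14 at a = 1.2: Pab(L + b)/(6LEI) = 24.19/EI
  relative rotation θ_0 = (64.73 + 415.7)/EI = 480.4/EI
A unit hogging moment at C produces rotation L₁/(3EI) + L₂/(3EI) = 3.433/EI.
Slope continuity at C: θ_0 = M_C·3.433/EI, so M_C = 480.4/3.433 = 139.9 kip·ft (hogging).
Span AC, ΣM about A with M_C applied at C: R_C^{AC}·4.3 = 94.08 + 139.9, so R_C^{AC} = 54.42 kip and R_A = 109.4 − 54.42 = 54.98 kip.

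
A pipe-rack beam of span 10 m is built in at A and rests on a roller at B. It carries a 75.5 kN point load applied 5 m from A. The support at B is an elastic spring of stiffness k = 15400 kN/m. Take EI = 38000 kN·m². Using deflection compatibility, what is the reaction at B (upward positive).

Take the reaction at B as the redundant and release it; the primary structure is a cantilever fixed at A.
Primary-structure tip deflection at B by superposition:
  point load 75.5 at a = 5: Pa²(3L − a)/(6EI) = 7865/EI
Tip deflection under a unit load at B: L³/(3EI) = 333.3/EI.
With EI = 38000 kN·m²: δ_0 = 0.20696 m and δ_{BB} = 0.008772 m/kN.
Compatibility — the spring shortens by R_B/k under the reaction it provides: δ_0 − R_B·δ_{BB} = R_B/k. With 1/k = 0.000065 m/kN, R_B = δ_0 / (δ_{BB} + 1/k) = 0.20696 / (0.008772 + 0.000065) = 23.42 kN.

R_B = 23.42 kN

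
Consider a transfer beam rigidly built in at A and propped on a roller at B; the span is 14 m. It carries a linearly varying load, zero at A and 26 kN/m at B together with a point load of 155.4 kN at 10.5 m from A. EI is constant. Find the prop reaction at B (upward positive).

Release the roller at B. Primary structure: cantilever fixed at A.
Primary-structure tip deflection at B by superposition:
  triangular load, peak 26 at the free end: 11w₀L⁴/(120EI) = 91558/EI
  point load 155.4 at a = 10.5: Pa²(3L − a)/(6EI) = 89947/EI
  δ_0 = 181506/EI
Flexibility coefficient — unit upward force at B: δ_{BB} = L³/(3EI) = 914.7/EI.
The prop prevents deflection at B: R_B = δ_0/δ_{BB} = 181506/914.7 = 198.4 kN.

R_B = 198.4 kN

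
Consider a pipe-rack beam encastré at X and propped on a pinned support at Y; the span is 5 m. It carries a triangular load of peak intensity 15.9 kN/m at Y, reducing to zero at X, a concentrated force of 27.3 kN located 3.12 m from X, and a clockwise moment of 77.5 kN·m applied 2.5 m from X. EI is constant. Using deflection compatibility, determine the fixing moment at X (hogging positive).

M_X = 35.53 kN·m

Take the reaction at Y as the redundant and release it; the primary structure is a cantilever fixed at X.
Free-end deflection of the primary structure under the applied loading (downward +):
  triangular load, peak 15.9 at the free end: 11w₀L⁴/(120EI) = 910.9/EI
  point load 27.3 at a = 3.12: Pa²(3L − a)/(6EI) = 526.2/EI
  clockwise couple 77.5 at a = 2.5: M₀a(2L − a)/(2EI) = 726.6/EI
  δ_0 = 2164/EI
Flexibility coefficient — unit upward force at Y: δ_{YY} = L³/(3EI) = 41.67/EI.
The prop prevents deflection at Y: R_Y = δ_0/δ_{YY} = 2164/41.67 = 51.93 kN.
Moment equilibrium about X: M_X = Σ(load moments about X) − R_Y·L = 295.2 − 51.93×5 = 35.53 kN·m.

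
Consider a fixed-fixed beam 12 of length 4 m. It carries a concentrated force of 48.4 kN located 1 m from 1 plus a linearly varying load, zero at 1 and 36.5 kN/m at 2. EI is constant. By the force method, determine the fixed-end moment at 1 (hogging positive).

M_1 = 46.69 kN·m

Take the two fixed-end moments M_1, M_2 as redundants; the released structure is the simple span 12.
End rotations of the released simple span under the applied load (×1/EI):
  at 1: point load 48.4 at a = 1: Pab(L + b)/(6LEI) = 42.35/EI
  at 2: point load 48.4 at a = 1: Pab(L + a)/(6LEI) = 30.25/EI
  at 1: triangular load, peak 36.5: 7w₀L³/(360EI) = 45.42/EI
  at 2: triangular load, peak 36.5: w₀L³/(45EI) = 51.91/EI
  θ_10 = 87.77/EI,  θ_20 = 82.16/EI
Flexibility coefficients: a unit moment at one end gives L/(3EI) there and L/(6EI) at the far end, so f₁₁ = f₂₂ = 1.333/EI and f₁₂ = f₂₁ = 0.6667/EI.
Compatibility — zero rotation at each built-in end:
  1.333 M_1 + 0.6667 M_2 = 87.77
  0.6667 M_1 + 1.333 M_2 = 82.16
Solving the pair gives M_1 = 46.69 kN·m and M_2 = 38.27 kN·m (hogging).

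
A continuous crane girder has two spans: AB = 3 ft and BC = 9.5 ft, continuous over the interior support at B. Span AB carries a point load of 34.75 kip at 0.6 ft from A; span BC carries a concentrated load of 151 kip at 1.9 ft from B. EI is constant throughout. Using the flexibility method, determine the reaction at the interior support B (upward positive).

R_B = 197.7 kip

Take M_B as the redundant. Released structure: two simple spans AB and BC with a hinge at B.
Discontinuity in slope at B on the released structure — sum the simple-span end rotations:
  span AB: point load 34.75 at a = 0.6: Pab(L + a)/(6LEI) = 10.01/EI
  span BC: point load 151 at a = 1.9: Pab(L + b)/(6LEI) = 654.1/EI
  relative rotation θ_0 = (10.01 + 654.1)/EI = 664.1/EI
A unit hogging moment at B produces rotation L₁/(3EI) + L₂/(3EI) = 4.167/EI.
Slope continuity at B: θ_0 = M_B·4.167/EI, so M_B = 664.1/4.167 = 159.4 kip·ft (hogging).
Span AB, ΣM about A with M_B applied at B: R_B^{AB}·3 = 20.85 + 159.4, so R_B^{AB} = 60.08 kip and R_A = 34.75 − 60.08 = -25.33 kip.
Span BC, ΣM about C: R_B^{BC}·9.5 = 1148 + 159.4, so R_B^{BC} = 137.6 kip and R_C = 151 − 137.6 = 13.42 kip.
R_B = 60.08 + 137.6 = 197.7 kip.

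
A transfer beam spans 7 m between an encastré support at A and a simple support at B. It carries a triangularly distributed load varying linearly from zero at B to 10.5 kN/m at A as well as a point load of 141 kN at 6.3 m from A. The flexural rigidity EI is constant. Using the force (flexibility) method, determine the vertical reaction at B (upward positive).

Remove the prop at B; the released (primary) structure is a cantilever built in at A.
Deflection at B on the released cantilever, summing each load's contribution:
  triangular load, peak 10.5 at the fixed end: w₀L⁴/(30EI) = 840.4/EI
  point load 141 at a = 6.3: Pa²(3L − a)/(6EI) = 13711/EI
  δ_0 = 14551/EI
Tip deflection under a unit load at B: L³/(3EI) = 114.3/EI.
Compatibility at B: δ_0 − R_B·δ_{BB} = 0, so R_B = 14551/114.3 = 127.3 kN.

R_B = 127.3 kN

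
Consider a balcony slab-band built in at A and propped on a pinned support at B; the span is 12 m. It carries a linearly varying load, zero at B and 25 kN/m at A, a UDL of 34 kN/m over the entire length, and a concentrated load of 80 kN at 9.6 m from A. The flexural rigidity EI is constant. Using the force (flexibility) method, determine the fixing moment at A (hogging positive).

M_A = 944.2 kN·m

Remove the prop at B; the released (primary) structure is a cantilever built in at A.
Downward deflection at the released point B due to the loads:
  triangular load, peak 25 at the fixed end: w₀L⁴/(30EI) = 17280/EI
  UDL 34: wL⁴/(8EI) = 88128/EI
  point load 80 at a = 9.6: Pa²(3L − a)/(6EI) = 32440/EI
  δ_0 = 137848/EI
Flexibility coefficient — unit upward force at B: δ_{BB} = L³/(3EI) = 576/EI.
The prop prevents deflection at B: R_B = δ_0/δ_{BB} = 137848/576 = 239.3 kN.
Moment equilibrium about A: M_A = Σ(load moments about A) − R_B·L = 3816 − 239.3×12 = 944.2 kN·m.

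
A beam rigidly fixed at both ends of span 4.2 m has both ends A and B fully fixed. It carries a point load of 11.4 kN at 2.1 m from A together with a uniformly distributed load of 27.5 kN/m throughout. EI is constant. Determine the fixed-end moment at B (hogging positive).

Take the two fixed-end moments M_A, M_B as redundants; the released structure is the simple span AB.
End rotations of the released simple span under the applied load (×1/EI):
  at A: point load 11.4 at a = 2.1: Pab(L + b)/(6LEI) = 12.57/EI
  at B: point load 11.4 at a = 2.1: Pab(L + a)/(6LEI) = 12.57/EI
  at A: UDL 27.5: wL³/(24EI) = 84.89/EI
  at B: UDL 27.5: wL³/(24EI) = 84.89/EI
  θ_A0 = 97.46/EI,  θ_B0 = 97.46/EI
Flexibility coefficients: a unit moment at one end gives L/(3EI) there and L/(6EI) at the far end, so f₁₁ = f₂₂ = 1.4/EI and f₁₂ = f₂₁ = 0.7/EI.
Compatibility — zero rotation at each built-in end:
  1.4 M_A + 0.7 M_B = 97.46
  0.7 M_A + 1.4 M_B = 97.46
Solving the pair gives M_A = 46.41 kN·m and M_B = 46.41 kN·m (hogging).

M_B = 46.41 kN·m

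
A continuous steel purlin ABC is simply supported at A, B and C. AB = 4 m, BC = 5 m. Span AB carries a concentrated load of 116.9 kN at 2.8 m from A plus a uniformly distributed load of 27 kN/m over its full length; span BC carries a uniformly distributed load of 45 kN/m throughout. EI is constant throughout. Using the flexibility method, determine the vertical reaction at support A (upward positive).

Release continuity at B by inserting a hinge; the redundant is the internal moment M_B. The primary structure is two simply-supported spans AB and BC.
Discontinuity in slope at B on the released structure — sum the simple-span end rotations:
  span AB: point load 116.9 at a = 2.8: Pab(L + a)/(6LEI) = 111.3/EI
  span AB: UDL 27: wL³/(24EI) = 72/EI
  span BC: UDL 45: wL³/(24EI) = 234.4/EI
  relative rotation θ_0 = (183.3 + 234.4)/EI = 417.7/EI
A unit hogging moment at B produces rotation L₁/(3EI) + L₂/(3EI) = 3/EI.
Slope continuity at B: θ_0 = M_B·3/EI, so M_B = 417.7/3 = 139.2 kN·m (hogging).
Span AB, ΣM about A with M_B applied at B: R_B^{AB}·4 = 543.3 + 139.2, so R_B^{AB} = 170.6 kN and R_A = 224.9 − 170.6 = 54.26 kN.

R_A = 54.26 kN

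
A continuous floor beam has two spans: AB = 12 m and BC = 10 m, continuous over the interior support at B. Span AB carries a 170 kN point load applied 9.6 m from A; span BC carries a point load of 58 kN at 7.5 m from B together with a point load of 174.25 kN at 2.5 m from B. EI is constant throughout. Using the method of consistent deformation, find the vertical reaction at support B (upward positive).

R_B = 340.1 kN

Take M_B as the redundant. Released structure: two simple spans AB and BC with a hinge at B.
Discontinuity in slope at B on the released structure — sum the simple-span end rotations:
  span AB: point load 170 at a = 9.6: Pab(L + a)/(6LEI) = 1175/EI
  span BC: point load 58 at a = 7.5: Pab(L + b)/(6LEI) = 226.6/EI
  span BC: point load 174.25 at a = 2.5: Pab(L + b)/(6LEI) = 952.9/EI
  relative rotation θ_0 = (1175 + 1179)/EI = 2355/EI
A unit hogging moment at B produces rotation L₁/(3EI) + L₂/(3EI) = 7.333/EI.
Slope continuity at B: θ_0 = M_B·7.333/EI, so M_B = 2355/7.333 = 321.1 kN·m (hogging).
Span AB, ΣM about A with M_B applied at B: R_B^{AB}·12 = 1632 + 321.1, so R_B^{AB} = 162.8 kN and R_A = 170 − 162.8 = 7.244 kN.
Span BC, ΣM about C: R_B^{BC}·10 = 1452 + 321.1, so R_B^{BC} = 177.3 kN and R_C = 232.2 − 177.3 = 54.96 kN.
R_B = 162.8 + 177.3 = 340.1 kN.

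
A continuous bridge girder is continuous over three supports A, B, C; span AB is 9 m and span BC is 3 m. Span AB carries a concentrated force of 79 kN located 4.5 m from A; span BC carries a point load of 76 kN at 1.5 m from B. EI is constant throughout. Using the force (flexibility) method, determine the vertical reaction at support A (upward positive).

R_A = 27.2 kN

Insert a hinge at B; M_B is the redundant, and each span becomes simply supported.
End slopes at the hinge B, treating each span as simply supported:
  span AB: point load 79 at a = 4.5: Pab(L + a)/(6LEI) = 399.9/EI
  span BC: point load 76 at a = 1.5: Pab(L + b)/(6LEI) = 42.75/EI
  relative rotation θ_0 = (399.9 + 42.75)/EI = 442.7/EI
A unit hogging moment at B produces rotation L₁/(3EI) + L₂/(3EI) = 4/EI.
Slope continuity at B: θ_0 = M_B·4/EI, so M_B = 442.7/4 = 110.7 kN·m (hogging).
Span AB, ΣM about A with M_B applied at B: R_B^{AB}·9 = 355.5 + 110.7, so R_B^{AB} = 51.8 kN and R_A = 79 − 51.8 = 27.2 kN.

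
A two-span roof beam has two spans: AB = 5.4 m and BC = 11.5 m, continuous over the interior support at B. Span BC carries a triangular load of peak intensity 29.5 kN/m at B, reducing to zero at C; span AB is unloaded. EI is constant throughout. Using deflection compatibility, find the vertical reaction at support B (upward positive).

R_B = 161.2 kN

Insert a hinge at B; M_B is the redundant, and each span becomes simply supported.
Rotations at B on the released spans (each span's end-slope, ×1/EI):
  span BC: triangular load, peak 29.5: w₀L³/(45EI) = 997/EI
  relative rotation θ_0 = (0 + 997)/EI = 997/EI
A unit hogging moment at B produces rotation L₁/(3EI) + L₂/(3EI) = 5.633/EI.
Compatibility: M_B·(L₁+L₂)/(3EI) = θ_0, giving M_B = 177 kN·m (hogging).
Span AB, ΣM about A with M_B applied at B: R_B^{AB}·5.4 = 0 + 177, so R_B^{AB} = 32.78 kN and R_A = 0 − 32.78 = -32.78 kN.
Span BC, ΣM about C: R_B^{BC}·11.5 = 1300 + 177, so R_B^{BC} = 128.5 kN and R_C = 169.6 − 128.5 = 41.15 kN.
R_B = 32.78 + 128.5 = 161.2 kN.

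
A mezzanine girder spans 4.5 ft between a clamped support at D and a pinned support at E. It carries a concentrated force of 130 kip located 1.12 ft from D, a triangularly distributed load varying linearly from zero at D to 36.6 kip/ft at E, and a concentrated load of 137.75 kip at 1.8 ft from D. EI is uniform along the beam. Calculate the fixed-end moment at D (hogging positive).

Remove the prop at E; the released (primary) structure is a cantilever built in at D.
Deflection at E on the released cantilever, summing each load's contribution:
  point load 130 at a = 1.12: Pa²(3L − a)/(6EI) = 336.5/EI
  triangular load, peak 36.6 at the free end: 11w₀L⁴/(120EI) = 1376/EI
  point load 137.75 at a = 1.8: Pa²(3L − a)/(6EI) = 870.3/EI
  δ_0 = 2583/EI
Flexibility coefficient — unit upward force at E: δ_{EE} = L³/(3EI) = 30.38/EI.
The prop prevents deflection at E: R_E = δ_0/δ_{EE} = 2583/30.38 = 85.02 kip.
Moment equilibrium about D: M_D = Σ(load moments about D) − R_E·L = 640.6 − 85.02×4.5 = 258 kip·ft.

M_D = 258 kip·ft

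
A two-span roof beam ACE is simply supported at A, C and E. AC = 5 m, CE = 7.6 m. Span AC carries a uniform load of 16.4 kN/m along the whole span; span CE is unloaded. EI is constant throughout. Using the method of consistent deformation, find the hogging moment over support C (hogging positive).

M_C = 20.34 kN·m

Take M_C as the redundant. Released structure: two simple spans AC and CE with a hinge at C.
Discontinuity in slope at C on the released structure — sum the simple-span end rotations:
  span AC: UDL 16.4: wL³/(24EI) = 85.42/EI
  relative rotation θ_0 = (85.42 + 0)/EI = 85.42/EI
A unit hogging moment at C produces rotation L₁/(3EI) + L₂/(3EI) = 4.2/EI.
Compatibility: M_C·(L₁+L₂)/(3EI) = θ_0, giving M_C = 20.34 kN·m (hogging).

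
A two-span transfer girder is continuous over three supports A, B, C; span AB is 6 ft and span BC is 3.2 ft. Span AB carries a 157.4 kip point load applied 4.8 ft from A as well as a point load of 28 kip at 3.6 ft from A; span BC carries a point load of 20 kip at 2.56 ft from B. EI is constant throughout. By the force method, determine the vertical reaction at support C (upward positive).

R_C = -18.96 kip

Release continuity at B by inserting a hinge; the redundant is the internal moment M_B. The primary structure is two simply-supported spans AB and BC.
Discontinuity in slope at B on the released structure — sum the simple-span end rotations:
  span AB: point load 157.4 at a = 4.8: Pab(L + a)/(6LEI) = 272/EI
  span AB: point load 28 at a = 3.6: Pab(L + a)/(6LEI) = 64.51/EI
  span BC: point load 20 at a = 2.56: Pab(L + b)/(6LEI) = 6.554/EI
  relative rotation θ_0 = (336.5 + 6.554)/EI = 343.1/EI
A unit hogging moment at B produces rotation L₁/(3EI) + L₂/(3EI) = 3.067/EI.
Compatibility: M_B·(L₁+L₂)/(3EI) = θ_0, giving M_B = 111.9 kip·ft (hogging).
Span BC, ΣM about C: R_B^{BC}·3.2 = 12.8 + 111.9, so R_B^{BC} = 38.96 kip and R_C = 20 − 38.96 = -18.96 kip.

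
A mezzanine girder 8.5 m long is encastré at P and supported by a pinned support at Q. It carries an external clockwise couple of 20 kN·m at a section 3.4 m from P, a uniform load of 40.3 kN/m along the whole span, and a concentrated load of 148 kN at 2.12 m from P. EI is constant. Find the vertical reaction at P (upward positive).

R_P = 347.2 kN

Remove the prop at Q; the released (primary) structure is a cantilever built in at P.
Free-end deflection of the primary structure under the applied loading (downward +):
  clockwise couple 20 at a = 3.4: M₀a(2L − a)/(2EI) = 462.4/EI
  UDL 40.3: wL⁴/(8EI) = 26296/EI
  point load 148 at a = 2.12: Pa²(3L − a)/(6EI) = 2592/EI
  δ_0 = 29350/EI
Flexibility coefficient — unit upward force at Q: δ_{QQ} = L³/(3EI) = 204.7/EI.
Compatibility at Q: δ_0 − R_Q·δ_{QQ} = 0, so R_Q = 29350/204.7 = 143.4 kN.
Vertical equilibrium: R_P = ΣP − R_Q = 490.6 − 143.4 = 347.2 kN.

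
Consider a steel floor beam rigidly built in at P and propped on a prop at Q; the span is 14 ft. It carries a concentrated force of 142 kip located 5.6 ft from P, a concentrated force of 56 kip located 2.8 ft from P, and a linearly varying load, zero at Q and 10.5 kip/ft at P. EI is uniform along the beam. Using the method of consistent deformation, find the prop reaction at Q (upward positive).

R_Q = 47.37 kip

Release the roller at Q. Primary structure: cantilever fixed at P.
Downward deflection at the released point Q due to the loads:
  point load 142 at a = 5.6: Pa²(3L − a)/(6EI) = 27016/EI
  point load 56 at a = 2.8: Pa²(3L − a)/(6EI) = 2868/EI
  triangular load, peak 10.5 at the fixed end: w₀L⁴/(30EI) = 13446/EI
  δ_0 = 43330/EI
Tip deflection under a unit load at Q: L³/(3EI) = 914.7/EI.
Compatibility at Q: δ_0 − R_Q·δ_{QQ} = 0, so R_Q = 43330/914.7 = 47.37 kip.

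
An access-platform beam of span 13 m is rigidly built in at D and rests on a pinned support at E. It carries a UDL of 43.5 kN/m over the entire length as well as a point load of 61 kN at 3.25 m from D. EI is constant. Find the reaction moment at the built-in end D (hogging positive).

M_D = 1049 kN·m

Take the reaction at E as the redundant and release it; the primary structure is a cantilever fixed at D.
Downward deflection at the released point E due to the loads:
  UDL 43.5: wL⁴/(8EI) = 155300/EI
  point load 61 at a = 3.25: Pa²(3L − a)/(6EI) = 3839/EI
  δ_0 = 159139/EI
Flexibility coefficient — unit upward force at E: δ_{EE} = L³/(3EI) = 732.3/EI.
Compatibility at E: δ_0 − R_E·δ_{EE} = 0, so R_E = 159139/732.3 = 217.3 kN.
Moment equilibrium about D: M_D = Σ(load moments about D) − R_E·L = 3874 − 217.3×13 = 1049 kN·m.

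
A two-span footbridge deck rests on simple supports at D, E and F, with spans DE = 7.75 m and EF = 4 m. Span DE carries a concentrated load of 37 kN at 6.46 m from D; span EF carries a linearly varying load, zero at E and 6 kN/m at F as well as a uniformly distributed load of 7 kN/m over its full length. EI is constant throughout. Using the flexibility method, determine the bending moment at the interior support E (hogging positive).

Release continuity at E by inserting a hinge; the redundant is the internal moment M_E. The primary structure is two simply-supported spans DE and EF.
Discontinuity in slope at E on the released structure — sum the simple-span end rotations:
  span DE: point load 37 at a = 6.46: Pab(L + a)/(6LEI) = 94.22/EI
  span EF: triangular load, peak 6: 7w₀L³/(360EI) = 7.467/EI
  span EF: UDL 7: wL³/(24EI) = 18.67/EI
  relative rotation θ_0 = (94.22 + 26.13)/EI = 120.4/EI
A unit hogging moment at E produces rotation L₁/(3EI) + L₂/(3EI) = 3.917/EI.
Slope continuity at E: θ_0 = M_E·3.917/EI, so M_E = 120.4/3.917 = 30.73 kN·m (hogging).

M_E = 30.73 kN·m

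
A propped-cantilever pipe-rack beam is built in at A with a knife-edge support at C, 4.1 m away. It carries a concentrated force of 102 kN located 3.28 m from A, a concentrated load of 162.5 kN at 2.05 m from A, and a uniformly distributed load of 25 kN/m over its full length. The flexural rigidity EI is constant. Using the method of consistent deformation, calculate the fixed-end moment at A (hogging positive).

Remove the prop at C; the released (primary) structure is a cantilever built in at A.
Primary-structure tip deflection at C by superposition:
  point load 102 at a = 3.28: Pa²(3L − a)/(6EI) = 1650/EI
  point load 162.5 at a = 2.05: Pa²(3L − a)/(6EI) = 1167/EI
  UDL 25: wL⁴/(8EI) = 883.1/EI
  δ_0 = 3699/EI
Tip deflection under a unit load at C: L³/(3EI) = 22.97/EI.
The prop prevents deflection at C: R_C = δ_0/δ_{CC} = 3699/22.97 = 161 kN.
Moment equilibrium about A: M_A = Σ(load moments about A) − R_C·L = 877.8 − 161×4.1 = 217.6 kN·m.

M_A = 217.6 kN·m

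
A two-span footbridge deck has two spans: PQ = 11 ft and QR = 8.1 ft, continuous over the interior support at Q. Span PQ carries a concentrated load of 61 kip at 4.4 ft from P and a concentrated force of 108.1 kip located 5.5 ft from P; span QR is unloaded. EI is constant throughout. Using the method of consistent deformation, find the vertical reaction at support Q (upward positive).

Insert a hinge at Q; M_Q is the redundant, and each span becomes simply supported.
Discontinuity in slope at Q on the released structure — sum the simple-span end rotations:
  span PQ: point load 61 at a = 4.4: Pab(L + a)/(6LEI) = 413.3/EI
  span PQ: point load 108.1 at a = 5.5: Pab(L + a)/(6LEI) = 817.5/EI
  relative rotation θ_0 = (1231 + 0)/EI = 1231/EI
A unit hogging moment at Q produces rotation L₁/(3EI) + L₂/(3EI) = 6.367/EI.
Slope continuity at Q: θ_0 = M_Q·6.367/EI, so M_Q = 1231/6.367 = 193.3 kip·ft (hogging).
Span PQ, ΣM about P with M_Q applied at Q: R_Q^{PQ}·11 = 863 + 193.3, so R_Q^{PQ} = 96.03 kip and R_P = 169.1 − 96.03 = 73.07 kip.
Span QR, ΣM about R: R_Q^{QR}·8.1 = 0 + 193.3, so R_Q^{QR} = 23.87 kip and R_R = 0 − 23.87 = -23.87 kip.
R_Q = 96.03 + 23.87 = 119.9 kip.

R_Q = 119.9 kip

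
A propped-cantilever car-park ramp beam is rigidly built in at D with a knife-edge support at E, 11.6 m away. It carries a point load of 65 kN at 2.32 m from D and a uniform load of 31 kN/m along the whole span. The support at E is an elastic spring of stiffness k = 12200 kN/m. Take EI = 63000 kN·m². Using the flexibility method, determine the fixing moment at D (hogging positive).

M_D = 645.8 kN·m

Release the roller at E. Primary structure: cantilever fixed at D.
Free-end deflection of the primary structure under the applied loading (downward +):
  point load 65 at a = 2.32: Pa²(3L − a)/(6EI) = 1894/EI
  UDL 31: wL⁴/(8EI) = 70162/EI
  δ_0 = 72056/EI
Tip deflection under a unit load at E: L³/(3EI) = 520.3/EI.
With EI = 63000 kN·m²: δ_0 = 1.1437 m and δ_{EE} = 0.008259 m/kN.
Compatibility — the spring shortens by R_E/k under the reaction it provides: δ_0 − R_E·δ_{EE} = R_E/k. With 1/k = 0.000082 m/kN, R_E = δ_0 / (δ_{EE} + 1/k) = 1.1437 / (0.008259 + 0.000082) = 137.1 kN.
Moment equilibrium about D: M_D = Σ(load moments about D) − R_E·L = 2236 − 137.1×11.6 = 645.8 kN·m.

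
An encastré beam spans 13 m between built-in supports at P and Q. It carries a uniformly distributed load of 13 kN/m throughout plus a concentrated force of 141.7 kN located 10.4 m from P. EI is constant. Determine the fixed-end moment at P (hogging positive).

Release both end moments; the primary structure is a simply-supported span PQ with redundants M_P and M_Q.
On the primary (simply-supported) span, the end slopes from the loading are:
  at P: UDL 13: wL³/(24EI) = 1190/EI
  at Q: UDL 13: wL³/(24EI) = 1190/EI
  at P: point load 141.7 at a = 10.4: Pab(L + b)/(6LEI) = 766.3/EI
  at Q: point load 141.7 at a = 10.4: Pab(L + a)/(6LEI) = 1149/EI
  θ_P0 = 1956/EI,  θ_Q0 = 2340/EI
Flexibility coefficients: a unit moment at one end gives L/(3EI) there and L/(6EI) at the far end, so f₁₁ = f₂₂ = 4.333/EI and f₁₂ = f₂₁ = 2.167/EI.
Compatibility — zero rotation at each built-in end:
  4.333 M_P + 2.167 M_Q = 1956
  2.167 M_P + 4.333 M_Q = 2340
Solving the pair gives M_P = 242 kN·m and M_Q = 418.9 kN·m (hogging).

M_P = 242 kN·m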